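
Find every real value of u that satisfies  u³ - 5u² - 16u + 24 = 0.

u = -3 or u = 1.1716 or u = 6.8284

Possible rational roots are divisors of 24. Testing u = -3 gives 0, so (u + 3) is a factor.
Divide: u³ - 5u² - 16u + 24 = (u + 3)(u² - 8u + 8).
Apply the quadratic formula to u² - 8u + 8 = 0: u = (8 ± √32)/2, i.e. u ≈ 6.8284 or u ≈ 1.1716.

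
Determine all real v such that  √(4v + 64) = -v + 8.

Square both sides: 4v + 64 = (-v + 8)².
Expand and rearrange: v² - 20v = 0.
Solving gives v = 20 or v = 0.
Check each candidate in the original equation:
  v = 20: √(144) = 12, while -v + 8 = -12 — extraneous.
  v = 0: √(64) = 8, while -v + 8 = 8 — valid.

v = 0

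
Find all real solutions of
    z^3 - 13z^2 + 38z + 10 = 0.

z = -0.2426 or z = 5 or z = 8.2426

Possible rational roots are divisors of 10. Testing z = 5 gives 0, so (z - 5) is a factor.
Divide: z^3 - 13z^2 + 38z + 10 = (z - 5)(z^2 - 8z - 2).
Apply the quadratic formula to z^2 - 8z - 2 = 0: z = (8 +/- sqrt(72))/2, i.e. z ~= 8.2426 or z ~= -0.2426.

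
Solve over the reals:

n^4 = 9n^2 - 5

n = -2.8992 or n = -0.7713 or n = 0.7713 or n = 2.8992

Let u = n^2. The equation becomes u^2 - 9u + 5 = 0.
By the quadratic formula, u = sqrt(61)/2 + 9/2 or u = 9/2 - sqrt(61)/2.
n^2 = sqrt(61)/2 + 9/2 gives n = +/-sqrt(sqrt(61)/2 + 9/2) ~= +/-2.8992.
n^2 = 9/2 - sqrt(61)/2 gives n = +/-sqrt(9/2 - sqrt(61)/2) ~= +/-0.7713.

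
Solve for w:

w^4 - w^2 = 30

Let u = w^2. The equation becomes u^2 - u - 30 = 0.
Factor: (u + 5)(u - 6) = 0, so u = -5 or u = 6.
w^2 = -5 < 0 has no real solution.
w^2 = 6 gives w = +/-sqrt(6) ~= +/-2.4495.

w = -2.4495 or w = 2.4495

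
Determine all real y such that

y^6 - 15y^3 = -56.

Let u = y^3. The equation becomes u^2 - 15u + 56 = 0.
Factor: (u - 8)(u - 7) = 0, so u = 8 or u = 7.
y^3 = 8 gives y = 2.
y^3 = 7 gives y = (7)^(1/3) ~= 1.9129.

y = 1.9129 or y = 2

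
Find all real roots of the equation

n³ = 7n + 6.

Rearrange: n³ - 7n - 6 = 0.
Possible rational roots are divisors of -6. Testing n = 3 gives 0, so (n - 3) is a factor.
Divide: n³ - 7n - 6 = (n - 3)(n² + 3n + 2).
Factor the quadratic: n = -1 or n = -2.

n = -2 or n = -1 or n = 3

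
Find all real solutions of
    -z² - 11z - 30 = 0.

z = -6 or z = -5

Factor: -1(z + 5)(z + 6) = 0.
So z = -5 or z = -6.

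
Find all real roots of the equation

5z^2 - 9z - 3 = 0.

z = -0.2874 or z = 2.0874

Discriminant: (-9)^2 - 4*5*(-3) = 141.
Quadratic formula: z = (9 +/- sqrt(141)) / 10.
So z = 9/10 + sqrt(141)/10 ~= 2.0874 or z = 9/10 - sqrt(141)/10 ~= -0.2874.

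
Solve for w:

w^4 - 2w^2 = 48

w = -2.8284 or w = 2.8284

Let u = w^2. The equation becomes u^2 - 2u - 48 = 0.
Factor: (u - 8)(u + 6) = 0, so u = 8 or u = -6.
w^2 = 8 gives w = +/-2*sqrt(2) ~= +/-2.8284.
w^2 = -6 < 0 has no real solution.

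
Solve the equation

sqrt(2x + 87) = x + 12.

x = -3

Square both sides: 2x + 87 = (x + 12)^2.
Expand and rearrange: x^2 + 22x + 57 = 0.
Solving gives x = -3 or x = -19.
Check each candidate in the original equation:
  x = -3: sqrt(81) = 9, while x + 12 = 9 — valid.
  x = -19: sqrt(49) = 7, while x + 12 = -7 — extraneous.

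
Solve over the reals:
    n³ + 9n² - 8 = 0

n = -8.899 or n = -1 or n = 0.899

Possible rational roots are divisors of -8. Testing n = -1 gives 0, so (n + 1) is a factor.
Divide: n³ + 9n² - 8 = (n + 1)(n² + 8n - 8).
Apply the quadratic formula to n² + 8n - 8 = 0: n = (-8 ± √96)/2, i.e. n ≈ 0.899 or n ≈ -8.899.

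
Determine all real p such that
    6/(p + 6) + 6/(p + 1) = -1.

p = -16 or p = -3

Multiply both sides by (p + 6)(p + 1):
6(p + 1) + 6(p + 6) = -(p + 6)(p + 1).
Expand and collect terms: -p^2 - 19p - 48 = 0.
Factor or apply the quadratic formula: p = -16 or p = -3.
Neither value makes a denominator zero (p != -6, p != -1), so both are valid.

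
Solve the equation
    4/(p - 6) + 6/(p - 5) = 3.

Multiply both sides by (p - 6)(p - 5):
4(p - 5) + 6(p - 6) = 3(p - 6)(p - 5).
Expand and collect terms: 3p² - 43p + 146 = 0.
By the quadratic formula, p = (43 ± √97) / 6, so p ≈ 8.8081 or p ≈ 5.5252.
Neither value makes a denominator zero (p ≠ 6, p ≠ 5), so both are valid.

p = 5.5252 or p = 8.8081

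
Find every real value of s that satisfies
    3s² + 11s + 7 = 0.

s = -2.8471 or s = -0.8195

Discriminant: (11)² − 4·3·7 = 37.
Quadratic formula: s = (-11 ± √37) / 6.
So s = -11/6 + √(37)/6 ≈ -0.8195 or s = -11/6 - √(37)/6 ≈ -2.8471.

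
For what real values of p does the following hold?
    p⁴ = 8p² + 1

p = -2.8501 or p = 2.8501

Let u = p². The equation becomes u² - 8u - 1 = 0.
By the quadratic formula, u = 4 + √(17) or u = 4 - √(17).
p² = 4 + √(17) gives p = ±√(4 + √(17)) ≈ ±2.8501.
p² = 4 - √(17) < 0 has no real solution.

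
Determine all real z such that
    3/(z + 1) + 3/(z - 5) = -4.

z = -1.8423 or z = 4.3423

Multiply both sides by (z + 1)(z - 5):
3(z - 5) + 3(z + 1) = -4(z + 1)(z - 5).
Expand and collect terms: -4z² + 10z + 32 = 0.
By the quadratic formula, z = (-10 ± √612) / -8, so z ≈ -1.8423 or z ≈ 4.3423.
Neither value makes a denominator zero (z ≠ -1, z ≠ 5), so both are valid.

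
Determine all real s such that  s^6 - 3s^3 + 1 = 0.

s = 0.7256 or s = 1.3782

Let u = s^3. The equation becomes u^2 - 3u + 1 = 0.
By the quadratic formula, u = sqrt(5)/2 + 3/2 or u = 3/2 - sqrt(5)/2.
s^3 = sqrt(5)/2 + 3/2 gives s = (sqrt(5)/2 + 3/2)^(1/3) ~= 1.3782.
s^3 = 3/2 - sqrt(5)/2 gives s = (3/2 - sqrt(5)/2)^(1/3) ~= 0.7256.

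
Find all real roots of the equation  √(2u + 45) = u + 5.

u = 2

Square both sides: 2u + 45 = (u + 5)².
Expand and rearrange: u² + 8u - 20 = 0.
Solving gives u = 2 or u = -10.
Check each candidate in the original equation:
  u = 2: √(49) = 7, while u + 5 = 7 — valid.
  u = -10: √(25) = 5, while u + 5 = -5 — extraneous.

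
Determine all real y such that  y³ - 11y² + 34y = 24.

Rearrange: y³ - 11y² + 34y - 24 = 0.
Possible rational roots are divisors of -24. Testing y = 4 gives 0, so (y - 4) is a factor.
Divide: y³ - 11y² + 34y - 24 = (y - 4)(y² - 7y + 6).
Factor the quadratic: y = 6 or y = 1.

y = 1 or y = 4 or y = 6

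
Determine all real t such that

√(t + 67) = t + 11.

Square both sides: t + 67 = (t + 11)².
Expand and rearrange: t² + 21t + 54 = 0.
Solving gives t = -3 or t = -18.
Check each candidate in the original equation:
  t = -3: √(64) = 8, while t + 11 = 8 — valid.
  t = -18: √(49) = 7, while t + 11 = -7 — extraneous.

t = -3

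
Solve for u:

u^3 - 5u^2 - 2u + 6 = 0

Possible rational roots are divisors of 6. Testing u = 1 gives 0, so (u - 1) is a factor.
Divide: u^3 - 5u^2 - 2u + 6 = (u - 1)(u^2 - 4u - 6).
Apply the quadratic formula to u^2 - 4u - 6 = 0: u = (4 +/- sqrt(40))/2, i.e. u ~= 5.1623 or u ~= -1.1623.

u = -1.1623 or u = 1 or u = 5.1623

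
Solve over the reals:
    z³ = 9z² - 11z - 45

Rearrange: z³ - 9z² + 11z + 45 = 0.
Possible rational roots are divisors of 45. Testing z = 5 gives 0, so (z - 5) is a factor.
Divide: z³ - 9z² + 11z + 45 = (z - 5)(z² - 4z - 9).
Apply the quadratic formula to z² - 4z - 9 = 0: z = (4 ± √52)/2, i.e. z ≈ 5.6056 or z ≈ -1.6056.

z = -1.6056 or z = 5 or z = 5.6056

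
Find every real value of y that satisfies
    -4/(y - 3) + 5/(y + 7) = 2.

y = -3.3508 or y = -0.1492

Multiply both sides by (y - 3)(y + 7):
-4(y + 7) + 5(y - 3) = 2(y - 3)(y + 7).
Expand and collect terms: 2y² + 7y + 1 = 0.
By the quadratic formula, y = (-7 ± √41) / 4, so y ≈ -0.1492 or y ≈ -3.3508.
Neither value makes a denominator zero (y ≠ 3, y ≠ -7), so both are valid.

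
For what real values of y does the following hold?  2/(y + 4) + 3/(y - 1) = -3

Multiply both sides by (y + 4)(y - 1):
2(y - 1) + 3(y + 4) = -3(y + 4)(y - 1).
Expand and collect terms: -3y^2 - 14y + 2 = 0.
By the quadratic formula, y = (14 +/- sqrt(220)) / -6, so y ~= -4.8054 or y ~= 0.1387.
Neither value makes a denominator zero (y != -4, y != 1), so both are valid.

y = -4.8054 or y = 0.1387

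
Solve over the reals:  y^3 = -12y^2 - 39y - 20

y = -6.3723 or y = -5 or y = -0.6277

Rearrange: y^3 + 12y^2 + 39y + 20 = 0.
Possible rational roots are divisors of 20. Testing y = -5 gives 0, so (y + 5) is a factor.
Divide: y^3 + 12y^2 + 39y + 20 = (y + 5)(y^2 + 7y + 4).
Apply the quadratic formula to y^2 + 7y + 4 = 0: y = (-7 +/- sqrt(33))/2, i.e. y ~= -0.6277 or y ~= -6.3723.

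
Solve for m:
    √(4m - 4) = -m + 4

Square both sides: 4m - 4 = (-m + 4)².
Expand and rearrange: m² - 12m + 20 = 0.
Solving gives m = 10 or m = 2.
Check each candidate in the original equation:
  m = 10: √(36) = 6, while -m + 4 = -6 — extraneous.
  m = 2: √(4) = 2, while -m + 4 = 2 — valid.

m = 2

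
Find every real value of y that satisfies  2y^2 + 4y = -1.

Rearrange to standard form: 2y^2 + 4y + 1 = 0.
Discriminant: (4)^2 - 4*2*1 = 8.
Quadratic formula: y = (-4 +/- sqrt(8)) / 4.
So y = -1 + sqrt(2)/2 ~= -0.2929 or y = -1 - sqrt(2)/2 ~= -1.7071.

y = -1.7071 or y = -0.2929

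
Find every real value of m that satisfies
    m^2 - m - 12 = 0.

m = -3 or m = 4

Factor: (m + 3)(m - 4) = 0.
So m = -3 or m = 4.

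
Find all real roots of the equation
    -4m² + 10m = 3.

m = 0.3486 or m = 2.1514

Rearrange to standard form: -4m² + 10m - 3 = 0.
Discriminant: (10)² − 4·(-4)·(-3) = 52.
Quadratic formula: m = (-10 ± √52) / (-8).
So m = 5/4 - √(13)/4 ≈ 0.3486 or m = √(13)/4 + 5/4 ≈ 2.1514.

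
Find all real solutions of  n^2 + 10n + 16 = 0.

n = -8 or n = -2

Factor: (n + 2)(n + 8) = 0.
So n = -2 or n = -8.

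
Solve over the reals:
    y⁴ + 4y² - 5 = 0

Let u = y². The equation becomes u² + 4u - 5 = 0.
Factor: (u + 5)(u - 1) = 0, so u = -5 or u = 1.
y² = -5 < 0 has no real solution.
y² = 1 gives y = ±1.

y = -1 or y = 1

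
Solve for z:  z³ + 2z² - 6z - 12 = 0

Possible rational roots are divisors of -12. Testing z = -2 gives 0, so (z + 2) is a factor.
Divide: z³ + 2z² - 6z - 12 = (z + 2)(z² - 6).
Apply the quadratic formula to z² - 6 = 0: z = (0 ± √24)/2, i.e. z ≈ 2.4495 or z ≈ -2.4495.

z = -2.4495 or z = -2 or z = 2.4495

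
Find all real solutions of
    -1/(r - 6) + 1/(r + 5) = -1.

r = -5.9226 or r = 6.9226

Multiply both sides by (r - 6)(r + 5):
-(r + 5) + (r - 6) = -(r - 6)(r + 5).
Expand and collect terms: -r² + r + 41 = 0.
By the quadratic formula, r = (-1 ± √165) / -2, so r ≈ -5.9226 or r ≈ 6.9226.
Neither value makes a denominator zero (r ≠ 6, r ≠ -5), so both are valid.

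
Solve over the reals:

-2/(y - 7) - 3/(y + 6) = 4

y = -6.7782 or y = 6.5282

Multiply both sides by (y - 7)(y + 6):
-2(y + 6) - 3(y - 7) = 4(y - 7)(y + 6).
Expand and collect terms: 4y² + y - 177 = 0.
By the quadratic formula, y = (-1 ± √2833) / 8, so y ≈ 6.5282 or y ≈ -6.7782.
Neither value makes a denominator zero (y ≠ 7, y ≠ -6), so both are valid.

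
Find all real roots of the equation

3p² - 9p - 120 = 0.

p = -5 or p = 8

Factor: 3(p + 5)(p - 8) = 0.
So p = -5 or p = 8.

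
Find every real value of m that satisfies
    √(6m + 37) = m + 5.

m = 2

Square both sides: 6m + 37 = (m + 5)².
Expand and rearrange: m² + 4m - 12 = 0.
Solving gives m = 2 or m = -6.
Check each candidate in the original equation:
  m = 2: √(49) = 7, while m + 5 = 7 — valid.
  m = -6: √(1) = 1, while m + 5 = -1 — extraneous.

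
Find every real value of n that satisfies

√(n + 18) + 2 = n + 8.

n = -2

Isolate the radical: √(n + 18) = n + 6.
Square both sides: n + 18 = (n + 6)².
Expand and rearrange: n² + 11n + 18 = 0.
Solving gives n = -2 or n = -9.
Check each candidate in the original equation:
  n = -2: √(16) = 4, while n + 6 = 4 — valid.
  n = -9: √(9) = 3, while n + 6 = -3 — extraneous.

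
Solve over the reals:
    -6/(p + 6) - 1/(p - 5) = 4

p = -7.5305 or p = 4.7805

Multiply both sides by (p + 6)(p - 5):
-6(p - 5) - (p + 6) = 4(p + 6)(p - 5).
Expand and collect terms: 4p² + 11p - 144 = 0.
By the quadratic formula, p = (-11 ± √2425) / 8, so p ≈ 4.7805 or p ≈ -7.5305.
Neither value makes a denominator zero (p ≠ -6, p ≠ 5), so both are valid.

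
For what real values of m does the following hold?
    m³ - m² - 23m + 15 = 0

Possible rational roots are divisors of 15. Testing m = 5 gives 0, so (m - 5) is a factor.
Divide: m³ - m² - 23m + 15 = (m - 5)(m² + 4m - 3).
Apply the quadratic formula to m² + 4m - 3 = 0: m = (-4 ± √28)/2, i.e. m ≈ 0.6458 or m ≈ -4.6458.

m = -4.6458 or m = 0.6458 or m = 5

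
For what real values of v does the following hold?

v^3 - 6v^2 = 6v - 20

Rearrange: v^3 - 6v^2 - 6v + 20 = 0.
Possible rational roots are divisors of 20. Testing v = -2 gives 0, so (v + 2) is a factor.
Divide: v^3 - 6v^2 - 6v + 20 = (v + 2)(v^2 - 8v + 10).
Apply the quadratic formula to v^2 - 8v + 10 = 0: v = (8 +/- sqrt(24))/2, i.e. v ~= 6.4495 or v ~= 1.5505.

v = -2 or v = 1.5505 or v = 6.4495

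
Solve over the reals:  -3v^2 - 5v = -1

Rearrange to standard form: -3v^2 - 5v + 1 = 0.
Discriminant: (-5)^2 - 4*(-3)*1 = 37.
Quadratic formula: v = (5 +/- sqrt(37)) / (-6).
So v = -sqrt(37)/6 - 5/6 ~= -1.8471 or v = -5/6 + sqrt(37)/6 ~= 0.1805.

v = -1.8471 or v = 0.1805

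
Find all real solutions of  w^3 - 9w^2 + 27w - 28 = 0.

Possible rational roots are divisors of -28. Testing w = 4 gives 0, so (w - 4) is a factor.
Divide: w^3 - 9w^2 + 27w - 28 = (w - 4)(w^2 - 5w + 7).
The quadratic w^2 - 5w + 7 has discriminant -3 < 0, so no further real roots.

w = 4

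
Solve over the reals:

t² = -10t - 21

t = -7 or t = -3

Bring every term to one side: t² + 10t + 21 = 0.
Factor: (t + 3)(t + 7) = 0.
So t = -3 or t = -7.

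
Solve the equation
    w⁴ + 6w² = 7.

w = -1 or w = 1

Let u = w². The equation becomes u² + 6u - 7 = 0.
Factor: (u - 1)(u + 7) = 0, so u = 1 or u = -7.
w² = 1 gives w = ±1.
w² = -7 < 0 has no real solution.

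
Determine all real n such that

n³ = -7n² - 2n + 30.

Rearrange: n³ + 7n² + 2n - 30 = 0.
Possible rational roots are divisors of -30. Testing n = -3 gives 0, so (n + 3) is a factor.
Divide: n³ + 7n² + 2n - 30 = (n + 3)(n² + 4n - 10).
Apply the quadratic formula to n² + 4n - 10 = 0: n = (-4 ± √56)/2, i.e. n ≈ 1.7417 or n ≈ -5.7417.

n = -5.7417 or n = -3 or n = 1.7417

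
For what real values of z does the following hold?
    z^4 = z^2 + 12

z = -2 or z = 2

Let u = z^2. The equation becomes u^2 - u - 12 = 0.
Factor: (u + 3)(u - 4) = 0, so u = -3 or u = 4.
z^2 = -3 < 0 has no real solution.
z^2 = 4 gives z = +/-2.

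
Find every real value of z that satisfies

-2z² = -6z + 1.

z = 0.1771 or z = 2.8229

Rearrange to standard form: -2z² + 6z - 1 = 0.
Discriminant: (6)² − 4·(-2)·(-1) = 28.
Quadratic formula: z = (-6 ± √28) / (-4).
So z = 3/2 - √(7)/2 ≈ 0.1771 or z = √(7)/2 + 3/2 ≈ 2.8229.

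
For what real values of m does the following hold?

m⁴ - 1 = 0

m = -1 or m = 1

Let u = m². The equation becomes u² - 1 = 0.
Factor: (u + 1)(u - 1) = 0, so u = -1 or u = 1.
m² = -1 < 0 has no real solution.
m² = 1 gives m = ±1.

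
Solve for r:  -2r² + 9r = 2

Rearrange to standard form: -2r² + 9r - 2 = 0.
Discriminant: (9)² − 4·(-2)·(-2) = 65.
Quadratic formula: r = (-9 ± √65) / (-4).
So r = 9/4 - √(65)/4 ≈ 0.2344 or r = √(65)/4 + 9/4 ≈ 4.2656.

r = 0.2344 or r = 4.2656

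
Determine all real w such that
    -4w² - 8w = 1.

Rearrange to standard form: -4w² - 8w - 1 = 0.
Discriminant: (-8)² − 4·(-4)·(-1) = 48.
Quadratic formula: w = (8 ± √48) / (-8).
So w = -1 - √(3)/2 ≈ -1.866 or w = -1 + √(3)/2 ≈ -0.134.

w = -1.866 or w = -0.134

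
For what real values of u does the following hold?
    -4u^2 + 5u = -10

Rearrange to standard form: -4u^2 + 5u + 10 = 0.
Discriminant: (5)^2 - 4*(-4)*10 = 185.
Quadratic formula: u = (-5 +/- sqrt(185)) / (-8).
So u = 5/8 - sqrt(185)/8 ~= -1.0752 or u = 5/8 + sqrt(185)/8 ~= 2.3252.

u = -1.0752 or u = 2.3252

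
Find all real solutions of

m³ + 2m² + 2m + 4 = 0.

Possible rational roots are divisors of 4. Testing m = -2 gives 0, so (m + 2) is a factor.
Divide: m³ + 2m² + 2m + 4 = (m + 2)(m² + 2).
The quadratic m² + 2 has discriminant -8 < 0, so no further real roots.

m = -2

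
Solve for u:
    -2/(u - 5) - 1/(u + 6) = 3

u = -6.3541 or u = 4.3541

Multiply both sides by (u - 5)(u + 6):
-2(u + 6) - (u - 5) = 3(u - 5)(u + 6).
Expand and collect terms: 3u² + 6u - 83 = 0.
By the quadratic formula, u = (-6 ± √1032) / 6, so u ≈ 4.3541 or u ≈ -6.3541.
Neither value makes a denominator zero (u ≠ 5, u ≠ -6), so both are valid.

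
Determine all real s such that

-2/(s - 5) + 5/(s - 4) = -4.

s = 3 or s = 5.25

Multiply both sides by (s - 5)(s - 4):
-2(s - 4) + 5(s - 5) = -4(s - 5)(s - 4).
Expand and collect terms: -4s^2 + 33s - 63 = 0.
Factor or apply the quadratic formula: s = 3 or s = 5.25.
Neither value makes a denominator zero (s != 5, s != 4), so both are valid.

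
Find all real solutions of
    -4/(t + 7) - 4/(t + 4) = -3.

Multiply both sides by (t + 7)(t + 4):
-4(t + 4) - 4(t + 7) = -3(t + 7)(t + 4).
Expand and collect terms: -3t^2 - 25t - 40 = 0.
By the quadratic formula, t = (25 +/- sqrt(145)) / -6, so t ~= -6.1736 or t ~= -2.1597.
Neither value makes a denominator zero (t != -7, t != -4), so both are valid.

t = -6.1736 or t = -2.1597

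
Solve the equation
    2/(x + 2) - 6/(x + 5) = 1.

x = -9.772 or x = -1.228

Multiply both sides by (x + 2)(x + 5):
2(x + 5) - 6(x + 2) = (x + 2)(x + 5).
Expand and collect terms: x² + 11x + 12 = 0.
By the quadratic formula, x = (-11 ± √73) / 2, so x ≈ -1.228 or x ≈ -9.772.
Neither value makes a denominator zero (x ≠ -2, x ≠ -5), so both are valid.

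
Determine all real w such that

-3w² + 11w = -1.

w = -0.0888 or w = 3.7554

Rearrange to standard form: -3w² + 11w + 1 = 0.
Discriminant: (11)² − 4·(-3)·1 = 133.
Quadratic formula: w = (-11 ± √133) / (-6).
So w = 11/6 - √(133)/6 ≈ -0.0888 or w = 11/6 + √(133)/6 ≈ 3.7554.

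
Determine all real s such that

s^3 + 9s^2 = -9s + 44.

Rearrange: s^3 + 9s^2 + 9s - 44 = 0.
Possible rational roots are divisors of -44. Testing s = -4 gives 0, so (s + 4) is a factor.
Divide: s^3 + 9s^2 + 9s - 44 = (s + 4)(s^2 + 5s - 11).
Apply the quadratic formula to s^2 + 5s - 11 = 0: s = (-5 +/- sqrt(69))/2, i.e. s ~= 1.6533 or s ~= -6.6533.

s = -6.6533 or s = -4 or s = 1.6533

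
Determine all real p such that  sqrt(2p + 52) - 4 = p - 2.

p = 6

Isolate the radical: sqrt(2p + 52) = p + 2.
Square both sides: 2p + 52 = (p + 2)^2.
Expand and rearrange: p^2 + 2p - 48 = 0.
Solving gives p = 6 or p = -8.
Check each candidate in the original equation:
  p = 6: sqrt(64) = 8, while p + 2 = 8 — valid.
  p = -8: sqrt(36) = 6, while p + 2 = -6 — extraneous.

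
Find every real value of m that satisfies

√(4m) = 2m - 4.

m = 4

Square both sides: 4m = (2m - 4)².
Expand and rearrange: 4m² - 20m + 16 = 0.
Solving gives m = 4 or m = 1.
Check each candidate in the original equation:
  m = 4: √(16) = 4, while 2m - 4 = 4 — valid.
  m = 1: √(4) = 2, while 2m - 4 = -2 — extraneous.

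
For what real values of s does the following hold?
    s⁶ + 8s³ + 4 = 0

Let u = s³. The equation becomes u² + 8u + 4 = 0.
By the quadratic formula, u = -4 + 2·√(3) or u = -4 - 2·√(3).
s³ = -4 + 2·√(3) gives s = -∛(4 - 2·√(3)) ≈ -0.8123.
s³ = -4 - 2·√(3) gives s = -∛(2·√(3) + 4) ≈ -1.9543.

s = -1.9543 or s = -0.8123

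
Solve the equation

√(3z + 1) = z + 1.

z = 0 or z = 1

Square both sides: 3z + 1 = (z + 1)².
Expand and rearrange: z² - z = 0.
Solving gives z = 1 or z = 0.
Check each candidate in the original equation:
  z = 1: √(4) = 2, while z + 1 = 2 — valid.
  z = 0: √(1) = 1, while z + 1 = 1 — valid.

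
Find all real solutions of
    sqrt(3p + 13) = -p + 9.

Square both sides: 3p + 13 = (-p + 9)^2.
Expand and rearrange: p^2 - 21p + 68 = 0.
Solving gives p = 17 or p = 4.
Check each candidate in the original equation:
  p = 17: sqrt(64) = 8, while -p + 9 = -8 — extraneous.
  p = 4: sqrt(25) = 5, while -p + 9 = 5 — valid.

p = 4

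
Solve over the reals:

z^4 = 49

z = -2.6458 or z = 2.6458

Let u = z^2. The equation becomes u^2 - 49 = 0.
Factor: (u - 7)(u + 7) = 0, so u = 7 or u = -7.
z^2 = 7 gives z = +/-sqrt(7) ~= +/-2.6458.
z^2 = -7 < 0 has no real solution.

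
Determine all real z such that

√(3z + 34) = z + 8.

Square both sides: 3z + 34 = (z + 8)².
Expand and rearrange: z² + 13z + 30 = 0.
Solving gives z = -3 or z = -10.
Check each candidate in the original equation:
  z = -3: √(25) = 5, while z + 8 = 5 — valid.
  z = -10: √(4) = 2, while z + 8 = -2 — extraneous.

z = -3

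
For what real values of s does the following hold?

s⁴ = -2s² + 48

s = -2.4495 or s = 2.4495

Let u = s². The equation becomes u² + 2u - 48 = 0.
Factor: (u - 6)(u + 8) = 0, so u = 6 or u = -8.
s² = 6 gives s = ±√(6) ≈ ±2.4495.
s² = -8 < 0 has no real solution.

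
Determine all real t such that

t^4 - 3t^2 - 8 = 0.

t = -2.1683 or t = 2.1683

Let u = t^2. The equation becomes u^2 - 3u - 8 = 0.
By the quadratic formula, u = 3/2 + sqrt(41)/2 or u = 3/2 - sqrt(41)/2.
t^2 = 3/2 + sqrt(41)/2 gives t = +/-sqrt(3/2 + sqrt(41)/2) ~= +/-2.1683.
t^2 = 3/2 - sqrt(41)/2 < 0 has no real solution.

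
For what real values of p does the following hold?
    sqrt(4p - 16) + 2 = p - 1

Isolate the radical: sqrt(4p - 16) = p - 3.
Square both sides: 4p - 16 = (p - 3)^2.
Expand and rearrange: p^2 - 10p + 25 = 0.
This gives the repeated root p = 5.
Check in the original equation:
  p = 5: sqrt(4) = 2, while p - 3 = 2 — valid.

p = 5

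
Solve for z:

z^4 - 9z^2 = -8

Let u = z^2. The equation becomes u^2 - 9u + 8 = 0.
Factor: (u - 1)(u - 8) = 0, so u = 1 or u = 8.
z^2 = 1 gives z = +/-1.
z^2 = 8 gives z = +/-2*sqrt(2) ~= +/-2.8284.

z = -2.8284 or z = -1 or z = 1 or z = 2.8284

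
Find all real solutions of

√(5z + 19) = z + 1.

Square both sides: 5z + 19 = (z + 1)².
Expand and rearrange: z² - 3z - 18 = 0.
Solving gives z = 6 or z = -3.
Check each candidate in the original equation:
  z = 6: √(49) = 7, while z + 1 = 7 — valid.
  z = -3: √(4) = 2, while z + 1 = -2 — extraneous.

z = 6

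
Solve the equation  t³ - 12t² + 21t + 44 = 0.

t = -1.1962 or t = 4 or t = 9.1962

Possible rational roots are divisors of 44. Testing t = 4 gives 0, so (t - 4) is a factor.
Divide: t³ - 12t² + 21t + 44 = (t - 4)(t² - 8t - 11).
Apply the quadratic formula to t² - 8t - 11 = 0: t = (8 ± √108)/2, i.e. t ≈ 9.1962 or t ≈ -1.1962.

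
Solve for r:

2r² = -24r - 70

Bring every term to one side: 2r² + 24r + 70 = 0.
Factor: 2(r + 7)(r + 5) = 0.
So r = -7 or r = -5.

r = -7 or r = -5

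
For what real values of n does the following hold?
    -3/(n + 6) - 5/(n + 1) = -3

Multiply both sides by (n + 6)(n + 1):
-3(n + 1) - 5(n + 6) = -3(n + 6)(n + 1).
Expand and collect terms: -3n^2 - 13n + 15 = 0.
By the quadratic formula, n = (13 +/- sqrt(349)) / -6, so n ~= -5.2803 or n ~= 0.9469.
Neither value makes a denominator zero (n != -6, n != -1), so both are valid.

n = -5.2803 or n = 0.9469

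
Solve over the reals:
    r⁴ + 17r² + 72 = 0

No real solutions.

Let u = r². The equation becomes u² + 17u + 72 = 0.
Factor: (u + 9)(u + 8) = 0, so u = -9 or u = -8.
r² = -9 < 0 has no real solution.
r² = -8 < 0 has no real solution.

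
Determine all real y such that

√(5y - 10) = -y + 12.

y = 7

Square both sides: 5y - 10 = (-y + 12)².
Expand and rearrange: y² - 29y + 154 = 0.
Solving gives y = 22 or y = 7.
Check each candidate in the original equation:
  y = 22: √(100) = 10, while -y + 12 = -10 — extraneous.
  y = 7: √(25) = 5, while -y + 12 = 5 — valid.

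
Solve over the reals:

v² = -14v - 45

v = -9 or v = -5

Bring every term to one side: v² + 14v + 45 = 0.
Factor: (v + 5)(v + 9) = 0.
So v = -5 or v = -9.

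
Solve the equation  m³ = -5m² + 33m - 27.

Rearrange: m³ + 5m² - 33m + 27 = 0.
Possible rational roots are divisors of 27. Testing m = 3 gives 0, so (m - 3) is a factor.
Divide: m³ + 5m² - 33m + 27 = (m - 3)(m² + 8m - 9).
Factor the quadratic: m = 1 or m = -9.

m = -9 or m = 1 or m = 3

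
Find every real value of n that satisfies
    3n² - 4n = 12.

Rearrange to standard form: 3n² - 4n - 12 = 0.
Discriminant: (-4)² − 4·3·(-12) = 160.
Quadratic formula: n = (4 ± √160) / 6.
So n = 2/3 + 2·√(10)/3 ≈ 2.7749 or n = 2/3 - 2·√(10)/3 ≈ -1.4415.

n = -1.4415 or n = 2.7749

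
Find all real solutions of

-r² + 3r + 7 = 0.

Discriminant: (3)² − 4·(-1)·7 = 37.
Quadratic formula: r = (-3 ± √37) / (-2).
So r = 3/2 - √(37)/2 ≈ -1.5414 or r = 3/2 + √(37)/2 ≈ 4.5414.

r = -1.5414 or r = 4.5414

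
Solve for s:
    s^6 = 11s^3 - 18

Let u = s^3. The equation becomes u^2 - 11u + 18 = 0.
Factor: (u - 9)(u - 2) = 0, so u = 9 or u = 2.
s^3 = 9 gives s = (9)^(1/3) ~= 2.0801.
s^3 = 2 gives s = (2)^(1/3) ~= 1.2599.

s = 1.2599 or s = 2.0801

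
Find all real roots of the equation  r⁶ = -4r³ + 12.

r = -1.8171 or r = 1.2599

Let u = r³. The equation becomes u² + 4u - 12 = 0.
Factor: (u + 6)(u - 2) = 0, so u = -6 or u = 2.
r³ = -6 gives r = -∛(6) ≈ -1.8171.
r³ = 2 gives r = ∛(2) ≈ 1.2599.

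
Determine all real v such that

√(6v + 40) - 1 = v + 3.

Isolate the radical: √(6v + 40) = v + 4.
Square both sides: 6v + 40 = (v + 4)².
Expand and rearrange: v² + 2v - 24 = 0.
Solving gives v = 4 or v = -6.
Check each candidate in the original equation:
  v = 4: √(64) = 8, while v + 4 = 8 — valid.
  v = -6: √(4) = 2, while v + 4 = -2 — extraneous.

v = 4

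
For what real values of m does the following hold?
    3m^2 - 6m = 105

m = -5 or m = 7

Bring every term to one side: 3m^2 - 6m - 105 = 0.
Factor: 3(m - 7)(m + 5) = 0.
So m = 7 or m = -5.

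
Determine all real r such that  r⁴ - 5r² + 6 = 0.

r = -1.7321 or r = -1.4142 or r = 1.4142 or r = 1.7321

Let u = r². The equation becomes u² - 5u + 6 = 0.
Factor: (u - 3)(u - 2) = 0, so u = 3 or u = 2.
r² = 3 gives r = ±√(3) ≈ ±1.7321.
r² = 2 gives r = ±√(2) ≈ ±1.4142.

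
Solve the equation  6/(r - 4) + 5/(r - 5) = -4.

r = 1.6198 or r = 4.6302

Multiply both sides by (r - 4)(r - 5):
6(r - 5) + 5(r - 4) = -4(r - 4)(r - 5).
Expand and collect terms: -4r^2 + 25r - 30 = 0.
By the quadratic formula, r = (-25 +/- sqrt(145)) / -8, so r ~= 1.6198 or r ~= 4.6302.
Neither value makes a denominator zero (r != 4, r != 5), so both are valid.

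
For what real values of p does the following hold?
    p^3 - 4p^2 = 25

p = 5

Rearrange: p^3 - 4p^2 - 25 = 0.
Possible rational roots are divisors of -25. Testing p = 5 gives 0, so (p - 5) is a factor.
Divide: p^3 - 4p^2 - 25 = (p - 5)(p^2 + p + 5).
The quadratic p^2 + p + 5 has discriminant -19 < 0, so no further real roots.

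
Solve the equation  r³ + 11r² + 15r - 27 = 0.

Possible rational roots are divisors of -27. Testing r = -3 gives 0, so (r + 3) is a factor.
Divide: r³ + 11r² + 15r - 27 = (r + 3)(r² + 8r - 9).
Factor the quadratic: r = 1 or r = -9.

r = -9 or r = -3 or r = 1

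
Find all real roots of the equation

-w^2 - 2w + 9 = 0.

w = -4.1623 or w = 2.1623

Discriminant: (-2)^2 - 4*(-1)*9 = 40.
Quadratic formula: w = (2 +/- sqrt(40)) / (-2).
So w = -sqrt(10) - 1 ~= -4.1623 or w = -1 + sqrt(10) ~= 2.1623.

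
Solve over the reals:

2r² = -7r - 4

Rearrange to standard form: 2r² + 7r + 4 = 0.
Discriminant: (7)² − 4·2·4 = 17.
Quadratic formula: r = (-7 ± √17) / 4.
So r = -7/4 + √(17)/4 ≈ -0.7192 or r = -7/4 - √(17)/4 ≈ -2.7808.

r = -2.7808 or r = -0.7192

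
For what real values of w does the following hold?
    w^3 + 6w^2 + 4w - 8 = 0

w = -4.8284 or w = -2 or w = 0.8284

Possible rational roots are divisors of -8. Testing w = -2 gives 0, so (w + 2) is a factor.
Divide: w^3 + 6w^2 + 4w - 8 = (w + 2)(w^2 + 4w - 4).
Apply the quadratic formula to w^2 + 4w - 4 = 0: w = (-4 +/- sqrt(32))/2, i.e. w ~= 0.8284 or w ~= -4.8284.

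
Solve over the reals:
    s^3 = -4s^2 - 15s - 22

s = -2

Rearrange: s^3 + 4s^2 + 15s + 22 = 0.
Possible rational roots are divisors of 22. Testing s = -2 gives 0, so (s + 2) is a factor.
Divide: s^3 + 4s^2 + 15s + 22 = (s + 2)(s^2 + 2s + 11).
The quadratic s^2 + 2s + 11 has discriminant -40 < 0, so no further real roots.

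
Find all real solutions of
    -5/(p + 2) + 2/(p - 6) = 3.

Multiply both sides by (p + 2)(p - 6):
-5(p - 6) + 2(p + 2) = 3(p + 2)(p - 6).
Expand and collect terms: 3p² - 9p - 70 = 0.
By the quadratic formula, p = (9 ± √921) / 6, so p ≈ 6.558 or p ≈ -3.558.
Neither value makes a denominator zero (p ≠ -2, p ≠ 6), so both are valid.

p = -3.558 or p = 6.558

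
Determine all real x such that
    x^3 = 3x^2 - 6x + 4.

Rearrange: x^3 - 3x^2 + 6x - 4 = 0.
Possible rational roots are divisors of -4. Testing x = 1 gives 0, so (x - 1) is a factor.
Divide: x^3 - 3x^2 + 6x - 4 = (x - 1)(x^2 - 2x + 4).
The quadratic x^2 - 2x + 4 has discriminant -12 < 0, so no further real roots.

x = 1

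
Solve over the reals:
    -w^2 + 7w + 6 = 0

Discriminant: (7)^2 - 4*(-1)*6 = 73.
Quadratic formula: w = (-7 +/- sqrt(73)) / (-2).
So w = 7/2 - sqrt(73)/2 ~= -0.772 or w = 7/2 + sqrt(73)/2 ~= 7.772.

w = -0.772 or w = 7.772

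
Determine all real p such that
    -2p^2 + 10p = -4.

Rearrange to standard form: -2p^2 + 10p + 4 = 0.
Discriminant: (10)^2 - 4*(-2)*4 = 132.
Quadratic formula: p = (-10 +/- sqrt(132)) / (-4).
So p = 5/2 - sqrt(33)/2 ~= -0.3723 or p = 5/2 + sqrt(33)/2 ~= 5.3723.

p = -0.3723 or p = 5.3723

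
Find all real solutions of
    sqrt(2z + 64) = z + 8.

z = 0

Square both sides: 2z + 64 = (z + 8)^2.
Expand and rearrange: z^2 + 14z = 0.
Solving gives z = 0 or z = -14.
Check each candidate in the original equation:
  z = 0: sqrt(64) = 8, while z + 8 = 8 — valid.
  z = -14: sqrt(36) = 6, while z + 8 = -6 — extraneous.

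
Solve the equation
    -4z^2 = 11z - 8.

z = -3.3475 or z = 0.5975

Rearrange to standard form: -4z^2 - 11z + 8 = 0.
Discriminant: (-11)^2 - 4*(-4)*8 = 249.
Quadratic formula: z = (11 +/- sqrt(249)) / (-8).
So z = -sqrt(249)/8 - 11/8 ~= -3.3475 or z = -11/8 + sqrt(249)/8 ~= 0.5975.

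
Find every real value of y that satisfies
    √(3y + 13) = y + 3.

y = 1

Square both sides: 3y + 13 = (y + 3)².
Expand and rearrange: y² + 3y - 4 = 0.
Solving gives y = 1 or y = -4.
Check each candidate in the original equation:
  y = 1: √(16) = 4, while y + 3 = 4 — valid.
  y = -4: √(1) = 1, while y + 3 = -1 — extraneous.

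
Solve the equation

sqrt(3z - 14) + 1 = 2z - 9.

Isolate the radical: sqrt(3z - 14) = 2z - 10.
Square both sides: 3z - 14 = (2z - 10)^2.
Expand and rearrange: 4z^2 - 43z + 114 = 0.
Solving gives z = 6 or z = 4.75.
Check each candidate in the original equation:
  z = 6: sqrt(4) = 2, while 2z - 10 = 2 — valid.
  z = 4.75: sqrt(0.25) = 0.5, while 2z - 10 = -0.5 — extraneous.

z = 6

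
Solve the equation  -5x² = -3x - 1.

Rearrange to standard form: -5x² + 3x + 1 = 0.
Discriminant: (3)² − 4·(-5)·1 = 29.
Quadratic formula: x = (-3 ± √29) / (-10).
So x = 3/10 - √(29)/10 ≈ -0.2385 or x = 3/10 + √(29)/10 ≈ 0.8385.

x = -0.2385 or x = 0.8385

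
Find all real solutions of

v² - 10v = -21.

v = 3 or v = 7

Bring every term to one side: v² - 10v + 21 = 0.
Factor: (v - 7)(v - 3) = 0.
So v = 7 or v = 3.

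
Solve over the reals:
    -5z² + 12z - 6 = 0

Discriminant: (12)² − 4·(-5)·(-6) = 24.
Quadratic formula: z = (-12 ± √24) / (-10).
So z = 6/5 - √(6)/5 ≈ 0.7101 or z = √(6)/5 + 6/5 ≈ 1.6899.

z = 0.7101 or z = 1.6899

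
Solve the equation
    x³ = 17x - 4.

Rearrange: x³ - 17x + 4 = 0.
Possible rational roots are divisors of 4. Testing x = 4 gives 0, so (x - 4) is a factor.
Divide: x³ - 17x + 4 = (x - 4)(x² + 4x - 1).
Apply the quadratic formula to x² + 4x - 1 = 0: x = (-4 ± √20)/2, i.e. x ≈ 0.2361 or x ≈ -4.2361.

x = -4.2361 or x = 0.2361 or x = 4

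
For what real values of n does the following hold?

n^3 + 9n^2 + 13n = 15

Rearrange: n^3 + 9n^2 + 13n - 15 = 0.
Possible rational roots are divisors of -15. Testing n = -3 gives 0, so (n + 3) is a factor.
Divide: n^3 + 9n^2 + 13n - 15 = (n + 3)(n^2 + 6n - 5).
Apply the quadratic formula to n^2 + 6n - 5 = 0: n = (-6 +/- sqrt(56))/2, i.e. n ~= 0.7417 or n ~= -6.7417.

n = -6.7417 or n = -3 or n = 0.7417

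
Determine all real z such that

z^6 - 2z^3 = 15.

Let u = z^3. The equation becomes u^2 - 2u - 15 = 0.
Factor: (u + 3)(u - 5) = 0, so u = -3 or u = 5.
z^3 = -3 gives z = -(3)^(1/3) ~= -1.4422.
z^3 = 5 gives z = (5)^(1/3) ~= 1.71.

z = -1.4422 or z = 1.71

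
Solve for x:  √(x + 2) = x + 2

x = -2 or x = -1

Square both sides: x + 2 = (x + 2)².
Expand and rearrange: x² + 3x + 2 = 0.
Solving gives x = -1 or x = -2.
Check each candidate in the original equation:
  x = -1: √(1) = 1, while x + 2 = 1 — valid.
  x = -2: √(0) = 0, while x + 2 = 0 — valid.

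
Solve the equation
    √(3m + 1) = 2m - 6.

m = 5

Square both sides: 3m + 1 = (2m - 6)².
Expand and rearrange: 4m² - 27m + 35 = 0.
Solving gives m = 5 or m = 1.75.
Check each candidate in the original equation:
  m = 5: √(16) = 4, while 2m - 6 = 4 — valid.
  m = 1.75: √(6.25) = 2.5, while 2m - 6 = -2.5 — extraneous.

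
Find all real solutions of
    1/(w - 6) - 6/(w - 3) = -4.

w = 5 or w = 5.25

Multiply both sides by (w - 6)(w - 3):
(w - 3) - 6(w - 6) = -4(w - 6)(w - 3).
Expand and collect terms: -4w^2 + 41w - 105 = 0.
Factor or apply the quadratic formula: w = 5 or w = 5.25.
Neither value makes a denominator zero (w != 6, w != 3), so both are valid.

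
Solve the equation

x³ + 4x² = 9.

x = -3 or x = -2.3028 or x = 1.3028

Rearrange: x³ + 4x² - 9 = 0.
Possible rational roots are divisors of -9. Testing x = -3 gives 0, so (x + 3) is a factor.
Divide: x³ + 4x² - 9 = (x + 3)(x² + x - 3).
Apply the quadratic formula to x² + x - 3 = 0: x = (-1 ± √13)/2, i.e. x ≈ 1.3028 or x ≈ -2.3028.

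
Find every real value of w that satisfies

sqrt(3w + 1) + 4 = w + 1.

Isolate the radical: sqrt(3w + 1) = w - 3.
Square both sides: 3w + 1 = (w - 3)^2.
Expand and rearrange: w^2 - 9w + 8 = 0.
Solving gives w = 8 or w = 1.
Check each candidate in the original equation:
  w = 8: sqrt(25) = 5, while w - 3 = 5 — valid.
  w = 1: sqrt(4) = 2, while w - 3 = -2 — extraneous.

w = 8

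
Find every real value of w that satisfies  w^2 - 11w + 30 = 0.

w = 5 or w = 6

Factor: (w - 6)(w - 5) = 0.
So w = 6 or w = 5.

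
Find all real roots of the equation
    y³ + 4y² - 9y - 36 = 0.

y = -4 or y = -3 or y = 3

Possible rational roots are divisors of -36. Testing y = -3 gives 0, so (y + 3) is a factor.
Divide: y³ + 4y² - 9y - 36 = (y + 3)(y² + y - 12).
Factor the quadratic: y = 3 or y = -4.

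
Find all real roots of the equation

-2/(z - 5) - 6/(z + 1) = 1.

Multiply both sides by (z - 5)(z + 1):
-2(z + 1) - 6(z - 5) = (z - 5)(z + 1).
Expand and collect terms: z² + 4z - 33 = 0.
By the quadratic formula, z = (-4 ± √148) / 2, so z ≈ 4.0828 or z ≈ -8.0828.
Neither value makes a denominator zero (z ≠ 5, z ≠ -1), so both are valid.

z = -8.0828 or z = 4.0828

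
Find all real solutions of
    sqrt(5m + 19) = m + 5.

m = -3 or m = -2

Square both sides: 5m + 19 = (m + 5)^2.
Expand and rearrange: m^2 + 5m + 6 = 0.
Solving gives m = -2 or m = -3.
Check each candidate in the original equation:
  m = -2: sqrt(9) = 3, while m + 5 = 3 — valid.
  m = -3: sqrt(4) = 2, while m + 5 = 2 — valid.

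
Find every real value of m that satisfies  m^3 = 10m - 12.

m = -3.6458 or m = 1.6458 or m = 2

Rearrange: m^3 - 10m + 12 = 0.
Possible rational roots are divisors of 12. Testing m = 2 gives 0, so (m - 2) is a factor.
Divide: m^3 - 10m + 12 = (m - 2)(m^2 + 2m - 6).
Apply the quadratic formula to m^2 + 2m - 6 = 0: m = (-2 +/- sqrt(28))/2, i.e. m ~= 1.6458 or m ~= -3.6458.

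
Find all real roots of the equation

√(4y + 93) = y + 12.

y = -3

Square both sides: 4y + 93 = (y + 12)².
Expand and rearrange: y² + 20y + 51 = 0.
Solving gives y = -3 or y = -17.
Check each candidate in the original equation:
  y = -3: √(81) = 9, while y + 12 = 9 — valid.
  y = -17: √(25) = 5, while y + 12 = -5 — extraneous.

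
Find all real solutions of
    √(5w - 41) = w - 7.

Square both sides: 5w - 41 = (w - 7)².
Expand and rearrange: w² - 19w + 90 = 0.
Solving gives w = 10 or w = 9.
Check each candidate in the original equation:
  w = 10: √(9) = 3, while w - 7 = 3 — valid.
  w = 9: √(4) = 2, while w - 7 = 2 — valid.

w = 9 or w = 10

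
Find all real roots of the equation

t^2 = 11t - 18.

t = 2 or t = 9

Bring every term to one side: t^2 - 11t + 18 = 0.
Factor: (t - 2)(t - 9) = 0.
So t = 2 or t = 9.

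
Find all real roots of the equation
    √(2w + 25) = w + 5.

Square both sides: 2w + 25 = (w + 5)².
Expand and rearrange: w² + 8w = 0.
Solving gives w = 0 or w = -8.
Check each candidate in the original equation:
  w = 0: √(25) = 5, while w + 5 = 5 — valid.
  w = -8: √(9) = 3, while w + 5 = -3 — extraneous.

w = 0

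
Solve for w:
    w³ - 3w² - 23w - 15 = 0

Possible rational roots are divisors of -15. Testing w = -3 gives 0, so (w + 3) is a factor.
Divide: w³ - 3w² - 23w - 15 = (w + 3)(w² - 6w - 5).
Apply the quadratic formula to w² - 6w - 5 = 0: w = (6 ± √56)/2, i.e. w ≈ 6.7417 or w ≈ -0.7417.

w = -3 or w = -0.7417 or w = 6.7417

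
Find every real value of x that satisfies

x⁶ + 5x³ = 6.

x = -1.8171 or x = 1

Let u = x³. The equation becomes u² + 5u - 6 = 0.
Factor: (u - 1)(u + 6) = 0, so u = 1 or u = -6.
x³ = 1 gives x = 1.
x³ = -6 gives x = -∛(6) ≈ -1.8171.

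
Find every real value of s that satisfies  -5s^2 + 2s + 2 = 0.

s = -0.4633 or s = 0.8633

Discriminant: (2)^2 - 4*(-5)*2 = 44.
Quadratic formula: s = (-2 +/- sqrt(44)) / (-10).
So s = 1/5 - sqrt(11)/5 ~= -0.4633 or s = 1/5 + sqrt(11)/5 ~= 0.8633.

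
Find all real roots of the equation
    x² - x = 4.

x = -1.5616 or x = 2.5616

Rearrange to standard form: x² - x - 4 = 0.
Discriminant: (-1)² − 4·1·(-4) = 17.
Quadratic formula: x = (1 ± √17) / 2.
So x = 1/2 + √(17)/2 ≈ 2.5616 or x = 1/2 - √(17)/2 ≈ -1.5616.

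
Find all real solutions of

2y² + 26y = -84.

Bring every term to one side: 2y² + 26y + 84 = 0.
Factor: 2(y + 6)(y + 7) = 0.
So y = -6 or y = -7.

y = -7 or y = -6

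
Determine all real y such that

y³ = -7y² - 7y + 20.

Rearrange: y³ + 7y² + 7y - 20 = 0.
Possible rational roots are divisors of -20. Testing y = -4 gives 0, so (y + 4) is a factor.
Divide: y³ + 7y² + 7y - 20 = (y + 4)(y² + 3y - 5).
Apply the quadratic formula to y² + 3y - 5 = 0: y = (-3 ± √29)/2, i.e. y ≈ 1.1926 or y ≈ -4.1926.

y = -4.1926 or y = -4 or y = 1.1926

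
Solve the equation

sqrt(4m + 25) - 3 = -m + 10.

Isolate the radical: sqrt(4m + 25) = -m + 13.
Square both sides: 4m + 25 = (-m + 13)^2.
Expand and rearrange: m^2 - 30m + 144 = 0.
Solving gives m = 24 or m = 6.
Check each candidate in the original equation:
  m = 24: sqrt(121) = 11, while -m + 13 = -11 — extraneous.
  m = 6: sqrt(49) = 7, while -m + 13 = 7 — valid.

m = 6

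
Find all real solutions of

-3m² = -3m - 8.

m = -1.2078 or m = 2.2078

Rearrange to standard form: -3m² + 3m + 8 = 0.
Discriminant: (3)² − 4·(-3)·8 = 105.
Quadratic formula: m = (-3 ± √105) / (-6).
So m = 1/2 - √(105)/6 ≈ -1.2078 or m = 1/2 + √(105)/6 ≈ 2.2078.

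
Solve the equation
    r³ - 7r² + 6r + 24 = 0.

Possible rational roots are divisors of 24. Testing r = 4 gives 0, so (r - 4) is a factor.
Divide: r³ - 7r² + 6r + 24 = (r - 4)(r² - 3r - 6).
Apply the quadratic formula to r² - 3r - 6 = 0: r = (3 ± √33)/2, i.e. r ≈ 4.3723 or r ≈ -1.3723.

r = -1.3723 or r = 4 or r = 4.3723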